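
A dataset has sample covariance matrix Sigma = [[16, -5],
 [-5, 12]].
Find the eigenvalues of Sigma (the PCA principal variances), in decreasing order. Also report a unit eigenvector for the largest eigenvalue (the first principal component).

Step 1 — characteristic polynomial of 2×2 Sigma:
  det(Sigma - λI) = λ² - trace · λ + det = 0.
  trace = 16 + 12 = 28, det = 16·12 - (-5)² = 167.
Step 2 — discriminant:
  Δ = trace² - 4·det = 784 - 668 = 116.
Step 3 — eigenvalues:
  λ = (trace ± √Δ)/2 = (28 ± 10.7703)/2,
  λ_1 = 19.3852,  λ_2 = 8.6148.

Step 4 — unit eigenvector for λ_1: solve (Sigma - λ_1 I)v = 0. First row:
  (16 - 19.3852)·v_x + (-5)·v_y = 0, i.e. (-3.3852)·v_x + (-5)·v_y = 0,
  so v ∝ (b, λ_1 - a) = (-5, 3.3852); multiply by -1 so the first entry is positive: u = (5, -3.3852).
  ||u|| = √((5)² + (-3.3852)²) = √(36.4593) ≈ 6.0382,
  v_1 = u/||u|| ≈ (0.8281, -0.5606) (||v_1|| = 1).

λ_1 = 19.3852,  λ_2 = 8.6148;  v_1 ≈ (0.8281, -0.5606)


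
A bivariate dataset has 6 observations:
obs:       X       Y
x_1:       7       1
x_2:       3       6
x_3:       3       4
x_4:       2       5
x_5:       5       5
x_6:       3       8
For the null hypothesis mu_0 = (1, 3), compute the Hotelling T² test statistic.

Step 1 — sample mean vector:
  mean(X) = (7 + 3 + 3 + 2 + 5 + 3) / 6 = 23/6 = 3.8333
  mean(Y) = (1 + 6 + 4 + 5 + 5 + 8) / 6 = 29/6 = 4.8333
  x̄ = (3.8333, 4.8333),  deviation x̄ - mu_0 = (3.8333, 4.8333) - (1, 3) = (2.8333, 1.8333).

Step 2 — sample covariance matrix, S[i,j] = (1/(n-1)) · Σ_k (x_{k,i} - mean_i) · (x_{k,j} - mean_j), divisor n-1 = 5:
  S[X,X] = ((3.1667)·(3.1667) + (-0.8333)·(-0.8333) + (-0.8333)·(-0.8333) + (-1.8333)·(-1.8333) + (1.1667)·(1.1667) + (-0.8333)·(-0.8333)) / 5 = 16.8333/5 = 3.3667
  S[X,Y] = ((3.1667)·(-3.8333) + (-0.8333)·(1.1667) + (-0.8333)·(-0.8333) + (-1.8333)·(0.1667) + (1.1667)·(0.1667) + (-0.8333)·(3.1667)) / 5 = -15.1667/5 = -3.0333
  S[Y,Y] = ((-3.8333)·(-3.8333) + (1.1667)·(1.1667) + (-0.8333)·(-0.8333) + (0.1667)·(0.1667) + (0.1667)·(0.1667) + (3.1667)·(3.1667)) / 5 = 26.8333/5 = 5.3667
  S = [[3.3667, -3.0333],
 [-3.0333, 5.3667]].

Step 3 — invert S. det(S) = 3.3667·5.3667 - (-3.0333)² = 8.8667.
  S^{-1} = (1/det) · [[d, -b], [-b, a]] = [[0.6053, 0.3421],
 [0.3421, 0.3797]].

Step 4 — quadratic form (x̄ - mu_0)^T · S^{-1} · (x̄ - mu_0):
  S^{-1} · (x̄ - mu_0) = (2.3421, 1.6654),
  (x̄ - mu_0)^T · [...] = (2.8333)·(2.3421) + (1.8333)·(1.6654) = 9.6892.

Step 5 — scale by n: T² = 6 · 9.6892 = 58.1353.

T² ≈ 58.1353


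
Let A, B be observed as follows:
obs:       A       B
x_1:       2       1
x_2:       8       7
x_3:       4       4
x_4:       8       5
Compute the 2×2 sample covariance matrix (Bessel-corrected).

Step 1 — column means:
  mean(A) = (2 + 8 + 4 + 8) / 4 = 22/4 = 5.5
  mean(B) = (1 + 7 + 4 + 5) / 4 = 17/4 = 4.25

Step 2 — sample covariance S[i,j] = (1/(n-1)) · Σ_k (x_{k,i} - mean_i) · (x_{k,j} - mean_j), with n-1 = 3.
  S[A,A] = ((-3.5)·(-3.5) + (2.5)·(2.5) + (-1.5)·(-1.5) + (2.5)·(2.5)) / 3 = 27/3 = 9
  S[A,B] = ((-3.5)·(-3.25) + (2.5)·(2.75) + (-1.5)·(-0.25) + (2.5)·(0.75)) / 3 = 20.5/3 = 6.8333
  S[B,B] = ((-3.25)·(-3.25) + (2.75)·(2.75) + (-0.25)·(-0.25) + (0.75)·(0.75)) / 3 = 18.75/3 = 6.25

S is symmetric (S[j,i] = S[i,j]). Assembling:

S = [[9, 6.8333],
 [6.8333, 6.25]]


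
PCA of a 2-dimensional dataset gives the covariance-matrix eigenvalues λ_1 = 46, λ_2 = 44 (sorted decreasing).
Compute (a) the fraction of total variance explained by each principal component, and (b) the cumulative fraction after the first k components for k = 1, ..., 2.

Step 1 — total variance = trace(Sigma) = Σ λ_i = 46 + 44 = 90.

Step 2 — fraction explained by component i = λ_i / Σ λ:
  PC1: 46/90 = 0.5111
  PC2: 44/90 = 0.4889

Step 3 — cumulative fraction after k components = (λ_1 + ... + λ_k) / Σ λ:
  k = 1: 46/90 = 0.5111
  k = 2: (46 + 44)/90 = 90/90 = 1

Summary (fraction, with percent):

explained: PC1 0.5111 (51.11%), PC2 0.4889 (48.89%);  cumulative: 0.5111, 1


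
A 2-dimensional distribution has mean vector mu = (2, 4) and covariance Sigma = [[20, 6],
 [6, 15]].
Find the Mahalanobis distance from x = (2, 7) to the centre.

Step 1 — centre the observation: (x - mu) = (0, 3).

Step 2 — invert Sigma. det(Sigma) = 20·15 - (6)² = 264.
  Sigma^{-1} = (1/det) · [[d, -b], [-b, a]] = [[0.0568, -0.0227],
 [-0.0227, 0.0758]].

Step 3 — form the quadratic (x - mu)^T · Sigma^{-1} · (x - mu):
  Sigma^{-1} · (x - mu) = (-0.0682, 0.2273).
  (x - mu)^T · [Sigma^{-1} · (x - mu)] = (0)·(-0.0682) + (3)·(0.2273) = 0.6818.

Step 4 — take square root: d = √(0.6818) ≈ 0.8257.

d(x, mu) = √(0.6818) ≈ 0.8257


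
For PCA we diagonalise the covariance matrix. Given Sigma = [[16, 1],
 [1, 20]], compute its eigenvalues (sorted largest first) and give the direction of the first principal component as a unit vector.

Step 1 — characteristic polynomial of 2×2 Sigma:
  det(Sigma - λI) = λ² - trace · λ + det = 0.
  trace = 16 + 20 = 36, det = 16·20 - (1)² = 319.
Step 2 — discriminant:
  Δ = trace² - 4·det = 1296 - 1276 = 20.
Step 3 — eigenvalues:
  λ = (trace ± √Δ)/2 = (36 ± 4.4721)/2,
  λ_1 = 20.2361,  λ_2 = 15.7639.

Step 4 — unit eigenvector for λ_1: solve (Sigma - λ_1 I)v = 0. First row:
  (16 - 20.2361)·v_x + (1)·v_y = 0, i.e. (-4.2361)·v_x + (1)·v_y = 0,
  so v ∝ (b, λ_1 - a) = (1, 4.2361) = u.
  ||u|| = √((1)² + (4.2361)²) = √(18.9443) ≈ 4.3525,
  v_1 = u/||u|| ≈ (0.2298, 0.9732) (||v_1|| = 1).

λ_1 = 20.2361,  λ_2 = 15.7639;  v_1 ≈ (0.2298, 0.9732)


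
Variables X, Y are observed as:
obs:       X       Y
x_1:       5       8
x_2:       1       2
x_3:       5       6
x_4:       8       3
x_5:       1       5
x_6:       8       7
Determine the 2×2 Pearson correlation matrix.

Step 1 — column means:
  mean(X) = (5 + 1 + 5 + 8 + 1 + 8) / 6 = 28/6 = 4.6667
  mean(Y) = (8 + 2 + 6 + 3 + 5 + 7) / 6 = 31/6 = 5.1667

Step 2 — sample variances and covariances s[i,j] = (1/(n-1)) · Σ_k (x_{k,i} - mean_i) · (x_{k,j} - mean_j), with n-1 = 5:
  s[X,X] = ((0.3333)·(0.3333) + (-3.6667)·(-3.6667) + (0.3333)·(0.3333) + (3.3333)·(3.3333) + (-3.6667)·(-3.6667) + (3.3333)·(3.3333)) / 5 = 49.3333/5 = 9.8667
  s[X,Y] = ((0.3333)·(2.8333) + (-3.6667)·(-3.1667) + (0.3333)·(0.8333) + (3.3333)·(-2.1667) + (-3.6667)·(-0.1667) + (3.3333)·(1.8333)) / 5 = 12.3333/5 = 2.4667
  s[Y,Y] = ((2.8333)·(2.8333) + (-3.1667)·(-3.1667) + (0.8333)·(0.8333) + (-2.1667)·(-2.1667) + (-0.1667)·(-0.1667) + (1.8333)·(1.8333)) / 5 = 26.8333/5 = 5.3667
  Sample standard deviations s_i = √(s[i,i]):
  s(X) = √(9.8667) = 3.1411
  s(Y) = √(5.3667) = 2.3166

Step 3 — r_{ij} = s_{ij} / (s_i · s_j):
  r[X,X] = 1 (diagonal).
  r[X,Y] = 2.4667 / (3.1411 · 2.3166) = 2.4667 / 7.2768 = 0.339
  r[Y,Y] = 1 (diagonal).

R is symmetric with unit diagonal. Assembling:

R = [[1, 0.339],
 [0.339, 1]]


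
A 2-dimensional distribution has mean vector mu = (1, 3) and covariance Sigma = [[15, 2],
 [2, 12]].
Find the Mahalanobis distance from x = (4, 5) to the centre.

Step 1 — centre the observation: (x - mu) = (3, 2).

Step 2 — invert Sigma. det(Sigma) = 15·12 - (2)² = 176.
  Sigma^{-1} = (1/det) · [[d, -b], [-b, a]] = [[0.0682, -0.0114],
 [-0.0114, 0.0852]].

Step 3 — form the quadratic (x - mu)^T · Sigma^{-1} · (x - mu):
  Sigma^{-1} · (x - mu) = (0.1818, 0.1364).
  (x - mu)^T · [Sigma^{-1} · (x - mu)] = (3)·(0.1818) + (2)·(0.1364) = 0.8182.

Step 4 — take square root: d = √(0.8182) ≈ 0.9045.

d(x, mu) = √(0.8182) ≈ 0.9045


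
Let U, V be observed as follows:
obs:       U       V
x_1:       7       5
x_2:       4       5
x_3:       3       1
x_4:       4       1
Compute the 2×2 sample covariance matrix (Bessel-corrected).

Step 1 — column means:
  mean(U) = (7 + 4 + 3 + 4) / 4 = 18/4 = 4.5
  mean(V) = (5 + 5 + 1 + 1) / 4 = 12/4 = 3

Step 2 — sample covariance S[i,j] = (1/(n-1)) · Σ_k (x_{k,i} - mean_i) · (x_{k,j} - mean_j), with n-1 = 3.
  S[U,U] = ((2.5)·(2.5) + (-0.5)·(-0.5) + (-1.5)·(-1.5) + (-0.5)·(-0.5)) / 3 = 9/3 = 3
  S[U,V] = ((2.5)·(2) + (-0.5)·(2) + (-1.5)·(-2) + (-0.5)·(-2)) / 3 = 8/3 = 2.6667
  S[V,V] = ((2)·(2) + (2)·(2) + (-2)·(-2) + (-2)·(-2)) / 3 = 16/3 = 5.3333

S is symmetric (S[j,i] = S[i,j]). Assembling:

S = [[3, 2.6667],
 [2.6667, 5.3333]]


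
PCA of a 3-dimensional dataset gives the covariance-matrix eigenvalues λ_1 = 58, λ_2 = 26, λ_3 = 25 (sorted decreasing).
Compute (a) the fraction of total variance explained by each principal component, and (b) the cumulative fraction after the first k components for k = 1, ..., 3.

Step 1 — total variance = trace(Sigma) = Σ λ_i = 58 + 26 + 25 = 109.

Step 2 — fraction explained by component i = λ_i / Σ λ:
  PC1: 58/109 = 0.5321
  PC2: 26/109 = 0.2385
  PC3: 25/109 = 0.2294

Step 3 — cumulative fraction after k components = (λ_1 + ... + λ_k) / Σ λ:
  k = 1: 58/109 = 0.5321
  k = 2: (58 + 26)/109 = 84/109 = 0.7706
  k = 3: (58 + 26 + 25)/109 = 109/109 = 1

Summary (fraction, with percent):

explained: PC1 0.5321 (53.21%), PC2 0.2385 (23.85%), PC3 0.2294 (22.94%);  cumulative: 0.5321, 0.7706, 1


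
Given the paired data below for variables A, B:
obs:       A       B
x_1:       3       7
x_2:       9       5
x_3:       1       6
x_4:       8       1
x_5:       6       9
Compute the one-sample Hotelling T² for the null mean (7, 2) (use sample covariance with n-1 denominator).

Step 1 — sample mean vector:
  mean(A) = (3 + 9 + 1 + 8 + 6) / 5 = 27/5 = 5.4
  mean(B) = (7 + 5 + 6 + 1 + 9) / 5 = 28/5 = 5.6
  x̄ = (5.4, 5.6),  deviation x̄ - mu_0 = (5.4, 5.6) - (7, 2) = (-1.6, 3.6).

Step 2 — sample covariance matrix, S[i,j] = (1/(n-1)) · Σ_k (x_{k,i} - mean_i) · (x_{k,j} - mean_j), divisor n-1 = 4:
  S[A,A] = ((-2.4)·(-2.4) + (3.6)·(3.6) + (-4.4)·(-4.4) + (2.6)·(2.6) + (0.6)·(0.6)) / 4 = 45.2/4 = 11.3
  S[A,B] = ((-2.4)·(1.4) + (3.6)·(-0.6) + (-4.4)·(0.4) + (2.6)·(-4.6) + (0.6)·(3.4)) / 4 = -17.2/4 = -4.3
  S[B,B] = ((1.4)·(1.4) + (-0.6)·(-0.6) + (0.4)·(0.4) + (-4.6)·(-4.6) + (3.4)·(3.4)) / 4 = 35.2/4 = 8.8
  S = [[11.3, -4.3],
 [-4.3, 8.8]].

Step 3 — invert S. det(S) = 11.3·8.8 - (-4.3)² = 80.95.
  S^{-1} = (1/det) · [[d, -b], [-b, a]] = [[0.1087, 0.0531],
 [0.0531, 0.1396]].

Step 4 — quadratic form (x̄ - mu_0)^T · S^{-1} · (x̄ - mu_0):
  S^{-1} · (x̄ - mu_0) = (0.0173, 0.4175),
  (x̄ - mu_0)^T · [...] = (-1.6)·(0.0173) + (3.6)·(0.4175) = 1.4755.

Step 5 — scale by n: T² = 5 · 1.4755 = 7.3774.

T² ≈ 7.3774


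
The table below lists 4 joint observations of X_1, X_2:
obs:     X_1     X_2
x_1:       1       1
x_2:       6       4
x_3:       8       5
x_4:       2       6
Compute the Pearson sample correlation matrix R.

Step 1 — column means:
  mean(X_1) = (1 + 6 + 8 + 2) / 4 = 17/4 = 4.25
  mean(X_2) = (1 + 4 + 5 + 6) / 4 = 16/4 = 4

Step 2 — sample variances and covariances s[i,j] = (1/(n-1)) · Σ_k (x_{k,i} - mean_i) · (x_{k,j} - mean_j), with n-1 = 3:
  s[X_1,X_1] = ((-3.25)·(-3.25) + (1.75)·(1.75) + (3.75)·(3.75) + (-2.25)·(-2.25)) / 3 = 32.75/3 = 10.9167
  s[X_1,X_2] = ((-3.25)·(-3) + (1.75)·(0) + (3.75)·(1) + (-2.25)·(2)) / 3 = 9/3 = 3
  s[X_2,X_2] = ((-3)·(-3) + (0)·(0) + (1)·(1) + (2)·(2)) / 3 = 14/3 = 4.6667
  Sample standard deviations s_i = √(s[i,i]):
  s(X_1) = √(10.9167) = 3.304
  s(X_2) = √(4.6667) = 2.1602

Step 3 — r_{ij} = s_{ij} / (s_i · s_j):
  r[X_1,X_1] = 1 (diagonal).
  r[X_1,X_2] = 3 / (3.304 · 2.1602) = 3 / 7.1375 = 0.4203
  r[X_2,X_2] = 1 (diagonal).

R is symmetric with unit diagonal. Assembling:

R = [[1, 0.4203],
 [0.4203, 1]]


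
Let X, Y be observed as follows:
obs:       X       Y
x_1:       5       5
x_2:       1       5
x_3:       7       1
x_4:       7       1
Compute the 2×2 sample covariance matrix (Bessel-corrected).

Step 1 — column means:
  mean(X) = (5 + 1 + 7 + 7) / 4 = 20/4 = 5
  mean(Y) = (5 + 5 + 1 + 1) / 4 = 12/4 = 3

Step 2 — sample covariance S[i,j] = (1/(n-1)) · Σ_k (x_{k,i} - mean_i) · (x_{k,j} - mean_j), with n-1 = 3.
  S[X,X] = ((0)·(0) + (-4)·(-4) + (2)·(2) + (2)·(2)) / 3 = 24/3 = 8
  S[X,Y] = ((0)·(2) + (-4)·(2) + (2)·(-2) + (2)·(-2)) / 3 = -16/3 = -5.3333
  S[Y,Y] = ((2)·(2) + (2)·(2) + (-2)·(-2) + (-2)·(-2)) / 3 = 16/3 = 5.3333

S is symmetric (S[j,i] = S[i,j]). Assembling:

S = [[8, -5.3333],
 [-5.3333, 5.3333]]


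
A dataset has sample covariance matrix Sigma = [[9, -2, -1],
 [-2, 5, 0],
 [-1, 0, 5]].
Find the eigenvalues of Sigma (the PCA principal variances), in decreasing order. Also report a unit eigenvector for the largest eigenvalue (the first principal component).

Step 1 — characteristic polynomial p(λ) = det(λI - Sigma) = λ³ - tr·λ² + c_1·λ - det, where tr = trace, c_1 = sum of the principal 2×2 minors, det = det(Sigma):
  tr = 9 + 5 + 5 = 19,
  c_1 = (9·5 - (-2)²) + (9·5 - (-1)²) + (5·5 - (0)²) = 41 + 44 + 25 = 110,
  det = 9·(5·5 - (0)²) - (-2)·((-2)·5 - (0)·(-1)) + (-1)·((-2)·(0) - 5·(-1)) = 9·(25) - (-2)·(-10) + (-1)·(5) = 200.
  So p(λ) = λ³ - 19λ² + 110λ - 200.
Step 2 — look for an integer root (rational root theorem: any rational root is an integer divisor of 200). Testing λ = 4:
  p(4) = 64 - 304 + 440 - 200 = 0  ✓
  Dividing out (λ - 4): p(λ) = (λ - 4)(λ² - 15λ + 50).
Step 3 — remaining eigenvalues from the quadratic λ² - 15λ + 50 = 0:
  Δ = 15² - 4·50 = 225 - 200 = 25,  λ = (15 ± √25)/2 = (15 ± 5)/2 = 10 or 5.
  Sorted: λ_1 = 10,  λ_2 = 5,  λ_3 = 4  (check: sum = 19 = tr ✓).

Step 4 — unit eigenvector for λ_1 = 10: v spans the null space of (Sigma - λ_1 I), whose rows are
  r_1 = (-1, -2, -1),  r_2 = (-2, -5, 0),  r_3 = (-1, 0, -5).
  v is orthogonal to every row, so take v ∝ r_1 × r_2 = ((-2)·(0) - (-1)·(-5), (-1)·(-2) - (-1)·(0), (-1)·(-5) - (-2)·(-2)) = (-5, 2, 1).
  Rescale (multiply by -1 so the first nonzero entry is positive): u = (5, -2, -1).
  ||u|| = √((5)² + (-2)² + (-1)²) = √(30) ≈ 5.4772,  v_1 = u/||u|| ≈ (0.9129, -0.3651, -0.1826) (||v_1|| = 1).

λ_1 = 10,  λ_2 = 5,  λ_3 = 4;  v_1 ≈ (0.9129, -0.3651, -0.1826)


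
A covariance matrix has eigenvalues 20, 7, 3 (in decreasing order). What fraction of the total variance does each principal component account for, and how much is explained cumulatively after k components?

Step 1 — total variance = trace(Sigma) = Σ λ_i = 20 + 7 + 3 = 30.

Step 2 — fraction explained by component i = λ_i / Σ λ:
  PC1: 20/30 = 0.6667
  PC2: 7/30 = 0.2333
  PC3: 3/30 = 0.1

Step 3 — cumulative fraction after k components = (λ_1 + ... + λ_k) / Σ λ:
  k = 1: 20/30 = 0.6667
  k = 2: (20 + 7)/30 = 27/30 = 0.9
  k = 3: (20 + 7 + 3)/30 = 30/30 = 1

Summary (fraction, with percent):

explained: PC1 0.6667 (66.67%), PC2 0.2333 (23.33%), PC3 0.1 (10%);  cumulative: 0.6667, 0.9, 1


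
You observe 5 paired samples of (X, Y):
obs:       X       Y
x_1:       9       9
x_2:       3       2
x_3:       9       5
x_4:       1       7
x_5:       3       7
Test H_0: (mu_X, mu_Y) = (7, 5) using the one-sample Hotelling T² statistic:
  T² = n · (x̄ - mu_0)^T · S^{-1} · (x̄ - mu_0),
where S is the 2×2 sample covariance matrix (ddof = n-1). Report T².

Step 1 — sample mean vector:
  mean(X) = (9 + 3 + 9 + 1 + 3) / 5 = 25/5 = 5
  mean(Y) = (9 + 2 + 5 + 7 + 7) / 5 = 30/5 = 6
  x̄ = (5, 6),  deviation x̄ - mu_0 = (5, 6) - (7, 5) = (-2, 1).

Step 2 — sample covariance matrix, S[i,j] = (1/(n-1)) · Σ_k (x_{k,i} - mean_i) · (x_{k,j} - mean_j), divisor n-1 = 4:
  S[X,X] = ((4)·(4) + (-2)·(-2) + (4)·(4) + (-4)·(-4) + (-2)·(-2)) / 4 = 56/4 = 14
  S[X,Y] = ((4)·(3) + (-2)·(-4) + (4)·(-1) + (-4)·(1) + (-2)·(1)) / 4 = 10/4 = 2.5
  S[Y,Y] = ((3)·(3) + (-4)·(-4) + (-1)·(-1) + (1)·(1) + (1)·(1)) / 4 = 28/4 = 7
  S = [[14, 2.5],
 [2.5, 7]].

Step 3 — invert S. det(S) = 14·7 - (2.5)² = 91.75.
  S^{-1} = (1/det) · [[d, -b], [-b, a]] = [[0.0763, -0.0272],
 [-0.0272, 0.1526]].

Step 4 — quadratic form (x̄ - mu_0)^T · S^{-1} · (x̄ - mu_0):
  S^{-1} · (x̄ - mu_0) = (-0.1798, 0.2071),
  (x̄ - mu_0)^T · [...] = (-2)·(-0.1798) + (1)·(0.2071) = 0.5668.

Step 5 — scale by n: T² = 5 · 0.5668 = 2.8338.

T² ≈ 2.8338


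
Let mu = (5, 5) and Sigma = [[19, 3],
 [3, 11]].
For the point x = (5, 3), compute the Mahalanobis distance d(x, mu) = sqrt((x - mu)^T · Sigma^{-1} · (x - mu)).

Step 1 — centre the observation: (x - mu) = (0, -2).

Step 2 — invert Sigma. det(Sigma) = 19·11 - (3)² = 200.
  Sigma^{-1} = (1/det) · [[d, -b], [-b, a]] = [[0.055, -0.015],
 [-0.015, 0.095]].

Step 3 — form the quadratic (x - mu)^T · Sigma^{-1} · (x - mu):
  Sigma^{-1} · (x - mu) = (0.03, -0.19).
  (x - mu)^T · [Sigma^{-1} · (x - mu)] = (0)·(0.03) + (-2)·(-0.19) = 0.38.

Step 4 — take square root: d = √(0.38) ≈ 0.6164.

d(x, mu) = √(0.38) ≈ 0.6164


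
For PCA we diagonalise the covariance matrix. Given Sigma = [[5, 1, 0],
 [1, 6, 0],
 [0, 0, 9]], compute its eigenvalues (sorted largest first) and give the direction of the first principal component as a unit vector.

Step 1 — characteristic polynomial p(λ) = det(λI - Sigma) = λ³ - tr·λ² + c_1·λ - det, where tr = trace, c_1 = sum of the principal 2×2 minors, det = det(Sigma):
  tr = 5 + 6 + 9 = 20,
  c_1 = (5·6 - (1)²) + (5·9 - (0)²) + (6·9 - (0)²) = 29 + 45 + 54 = 128,
  det = 5·(6·9 - (0)²) - (1)·((1)·9 - (0)·(0)) + (0)·((1)·(0) - 6·(0)) = 5·(54) - (1)·(9) + (0)·(0) = 261.
  So p(λ) = λ³ - 20λ² + 128λ - 261.
Step 2 — look for an integer root (rational root theorem: any rational root is an integer divisor of 261). Testing λ = 9:
  p(9) = 729 - 1620 + 1152 - 261 = 0  ✓
  Dividing out (λ - 9): p(λ) = (λ - 9)(λ² - 11λ + 29).
Step 3 — remaining eigenvalues from the quadratic λ² - 11λ + 29 = 0:
  Δ = 11² - 4·29 = 121 - 116 = 5,  λ = (11 ± √5)/2 = (11 ± 2.2361)/2 ≈ 6.618 or 4.382.
  Sorted: λ_1 = 9,  λ_2 = 6.618,  λ_3 = 4.382  (check: sum = 20 = tr ✓).

Step 4 — unit eigenvector for λ_1 = 9: v spans the null space of (Sigma - λ_1 I), whose rows are
  r_1 = (-4, 1, 0),  r_2 = (1, -3, 0),  r_3 = (0, 0, 0).
  v is orthogonal to every row, so take v ∝ r_1 × r_2 = ((1)·(0) - (0)·(-3), (0)·(1) - (-4)·(0), (-4)·(-3) - (1)·(1)) = (0, 0, 11).
  Rescale (divide by 11): u = (0, 0, 1).
  ||u|| = √((0)² + (0)² + (1)²) = √(1) = 1,  v_1 = u/||u|| ≈ (0, 0, 1) (||v_1|| = 1).

λ_1 = 9,  λ_2 = 6.618,  λ_3 = 4.382;  v_1 ≈ (0, 0, 1)


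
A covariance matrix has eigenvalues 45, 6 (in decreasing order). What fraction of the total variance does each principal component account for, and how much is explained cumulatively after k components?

Step 1 — total variance = trace(Sigma) = Σ λ_i = 45 + 6 = 51.

Step 2 — fraction explained by component i = λ_i / Σ λ:
  PC1: 45/51 = 0.8824
  PC2: 6/51 = 0.1176

Step 3 — cumulative fraction after k components = (λ_1 + ... + λ_k) / Σ λ:
  k = 1: 45/51 = 0.8824
  k = 2: (45 + 6)/51 = 51/51 = 1

Summary (fraction, with percent):

explained: PC1 0.8824 (88.24%), PC2 0.1176 (11.76%);  cumulative: 0.8824, 1


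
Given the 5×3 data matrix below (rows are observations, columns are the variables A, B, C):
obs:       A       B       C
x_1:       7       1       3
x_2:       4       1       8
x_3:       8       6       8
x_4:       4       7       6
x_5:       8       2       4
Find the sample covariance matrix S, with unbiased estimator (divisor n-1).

Step 1 — column means:
  mean(A) = (7 + 4 + 8 + 4 + 8) / 5 = 31/5 = 6.2
  mean(B) = (1 + 1 + 6 + 7 + 2) / 5 = 17/5 = 3.4
  mean(C) = (3 + 8 + 8 + 6 + 4) / 5 = 29/5 = 5.8

Step 2 — sample covariance S[i,j] = (1/(n-1)) · Σ_k (x_{k,i} - mean_i) · (x_{k,j} - mean_j), with n-1 = 4.
  S[A,A] = ((0.8)·(0.8) + (-2.2)·(-2.2) + (1.8)·(1.8) + (-2.2)·(-2.2) + (1.8)·(1.8)) / 4 = 16.8/4 = 4.2
  S[A,B] = ((0.8)·(-2.4) + (-2.2)·(-2.4) + (1.8)·(2.6) + (-2.2)·(3.6) + (1.8)·(-1.4)) / 4 = -2.4/4 = -0.6
  S[A,C] = ((0.8)·(-2.8) + (-2.2)·(2.2) + (1.8)·(2.2) + (-2.2)·(0.2) + (1.8)·(-1.8)) / 4 = -6.8/4 = -1.7
  S[B,B] = ((-2.4)·(-2.4) + (-2.4)·(-2.4) + (2.6)·(2.6) + (3.6)·(3.6) + (-1.4)·(-1.4)) / 4 = 33.2/4 = 8.3
  S[B,C] = ((-2.4)·(-2.8) + (-2.4)·(2.2) + (2.6)·(2.2) + (3.6)·(0.2) + (-1.4)·(-1.8)) / 4 = 10.4/4 = 2.6
  S[C,C] = ((-2.8)·(-2.8) + (2.2)·(2.2) + (2.2)·(2.2) + (0.2)·(0.2) + (-1.8)·(-1.8)) / 4 = 20.8/4 = 5.2

S is symmetric (S[j,i] = S[i,j]). Assembling:

S = [[4.2, -0.6, -1.7],
 [-0.6, 8.3, 2.6],
 [-1.7, 2.6, 5.2]]


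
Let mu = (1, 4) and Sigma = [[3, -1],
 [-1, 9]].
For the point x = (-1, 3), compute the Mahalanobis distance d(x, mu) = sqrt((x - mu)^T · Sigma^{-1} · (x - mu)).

Step 1 — centre the observation: (x - mu) = (-2, -1).

Step 2 — invert Sigma. det(Sigma) = 3·9 - (-1)² = 26.
  Sigma^{-1} = (1/det) · [[d, -b], [-b, a]] = [[0.3462, 0.0385],
 [0.0385, 0.1154]].

Step 3 — form the quadratic (x - mu)^T · Sigma^{-1} · (x - mu):
  Sigma^{-1} · (x - mu) = (-0.7308, -0.1923).
  (x - mu)^T · [Sigma^{-1} · (x - mu)] = (-2)·(-0.7308) + (-1)·(-0.1923) = 1.6538.

Step 4 — take square root: d = √(1.6538) ≈ 1.286.

d(x, mu) = √(1.6538) ≈ 1.286


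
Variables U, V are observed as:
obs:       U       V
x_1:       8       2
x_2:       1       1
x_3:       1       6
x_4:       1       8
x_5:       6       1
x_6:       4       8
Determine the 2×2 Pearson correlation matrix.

Step 1 — column means:
  mean(U) = (8 + 1 + 1 + 1 + 6 + 4) / 6 = 21/6 = 3.5
  mean(V) = (2 + 1 + 6 + 8 + 1 + 8) / 6 = 26/6 = 4.3333

Step 2 — sample variances and covariances s[i,j] = (1/(n-1)) · Σ_k (x_{k,i} - mean_i) · (x_{k,j} - mean_j), with n-1 = 5:
  s[U,U] = ((4.5)·(4.5) + (-2.5)·(-2.5) + (-2.5)·(-2.5) + (-2.5)·(-2.5) + (2.5)·(2.5) + (0.5)·(0.5)) / 5 = 45.5/5 = 9.1
  s[U,V] = ((4.5)·(-2.3333) + (-2.5)·(-3.3333) + (-2.5)·(1.6667) + (-2.5)·(3.6667) + (2.5)·(-3.3333) + (0.5)·(3.6667)) / 5 = -22/5 = -4.4
  s[V,V] = ((-2.3333)·(-2.3333) + (-3.3333)·(-3.3333) + (1.6667)·(1.6667) + (3.6667)·(3.6667) + (-3.3333)·(-3.3333) + (3.6667)·(3.6667)) / 5 = 57.3333/5 = 11.4667
  Sample standard deviations s_i = √(s[i,i]):
  s(U) = √(9.1) = 3.0166
  s(V) = √(11.4667) = 3.3862

Step 3 — r_{ij} = s_{ij} / (s_i · s_j):
  r[U,U] = 1 (diagonal).
  r[U,V] = -4.4 / (3.0166 · 3.3862) = -4.4 / 10.215 = -0.4307
  r[V,V] = 1 (diagonal).

R is symmetric with unit diagonal. Assembling:

R = [[1, -0.4307],
 [-0.4307, 1]]


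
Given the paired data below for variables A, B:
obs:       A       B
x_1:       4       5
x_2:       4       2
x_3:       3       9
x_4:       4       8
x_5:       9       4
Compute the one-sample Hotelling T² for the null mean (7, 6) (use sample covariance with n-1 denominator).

Step 1 — sample mean vector:
  mean(A) = (4 + 4 + 3 + 4 + 9) / 5 = 24/5 = 4.8
  mean(B) = (5 + 2 + 9 + 8 + 4) / 5 = 28/5 = 5.6
  x̄ = (4.8, 5.6),  deviation x̄ - mu_0 = (4.8, 5.6) - (7, 6) = (-2.2, -0.4).

Step 2 — sample covariance matrix, S[i,j] = (1/(n-1)) · Σ_k (x_{k,i} - mean_i) · (x_{k,j} - mean_j), divisor n-1 = 4:
  S[A,A] = ((-0.8)·(-0.8) + (-0.8)·(-0.8) + (-1.8)·(-1.8) + (-0.8)·(-0.8) + (4.2)·(4.2)) / 4 = 22.8/4 = 5.7
  S[A,B] = ((-0.8)·(-0.6) + (-0.8)·(-3.6) + (-1.8)·(3.4) + (-0.8)·(2.4) + (4.2)·(-1.6)) / 4 = -11.4/4 = -2.85
  S[B,B] = ((-0.6)·(-0.6) + (-3.6)·(-3.6) + (3.4)·(3.4) + (2.4)·(2.4) + (-1.6)·(-1.6)) / 4 = 33.2/4 = 8.3
  S = [[5.7, -2.85],
 [-2.85, 8.3]].

Step 3 — invert S. det(S) = 5.7·8.3 - (-2.85)² = 39.1875.
  S^{-1} = (1/det) · [[d, -b], [-b, a]] = [[0.2118, 0.0727],
 [0.0727, 0.1455]].

Step 4 — quadratic form (x̄ - mu_0)^T · S^{-1} · (x̄ - mu_0):
  S^{-1} · (x̄ - mu_0) = (-0.4951, -0.2182),
  (x̄ - mu_0)^T · [...] = (-2.2)·(-0.4951) + (-0.4)·(-0.2182) = 1.1764.

Step 5 — scale by n: T² = 5 · 1.1764 = 5.882.

T² ≈ 5.882


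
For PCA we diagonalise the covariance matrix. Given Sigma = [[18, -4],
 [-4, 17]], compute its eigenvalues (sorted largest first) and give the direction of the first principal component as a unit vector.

Step 1 — characteristic polynomial of 2×2 Sigma:
  det(Sigma - λI) = λ² - trace · λ + det = 0.
  trace = 18 + 17 = 35, det = 18·17 - (-4)² = 290.
Step 2 — discriminant:
  Δ = trace² - 4·det = 1225 - 1160 = 65.
Step 3 — eigenvalues:
  λ = (trace ± √Δ)/2 = (35 ± 8.0623)/2,
  λ_1 = 21.5311,  λ_2 = 13.4689.

Step 4 — unit eigenvector for λ_1: solve (Sigma - λ_1 I)v = 0. First row:
  (18 - 21.5311)·v_x + (-4)·v_y = 0, i.e. (-3.5311)·v_x + (-4)·v_y = 0,
  so v ∝ (b, λ_1 - a) = (-4, 3.5311); multiply by -1 so the first entry is positive: u = (4, -3.5311).
  ||u|| = √((4)² + (-3.5311)²) = √(28.4689) ≈ 5.3356,
  v_1 = u/||u|| ≈ (0.7497, -0.6618) (||v_1|| = 1).

λ_1 = 21.5311,  λ_2 = 13.4689;  v_1 ≈ (0.7497, -0.6618)


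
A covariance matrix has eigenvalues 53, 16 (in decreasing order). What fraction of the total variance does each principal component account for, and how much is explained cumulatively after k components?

Step 1 — total variance = trace(Sigma) = Σ λ_i = 53 + 16 = 69.

Step 2 — fraction explained by component i = λ_i / Σ λ:
  PC1: 53/69 = 0.7681
  PC2: 16/69 = 0.2319

Step 3 — cumulative fraction after k components = (λ_1 + ... + λ_k) / Σ λ:
  k = 1: 53/69 = 0.7681
  k = 2: (53 + 16)/69 = 69/69 = 1

Summary (fraction, with percent):

explained: PC1 0.7681 (76.81%), PC2 0.2319 (23.19%);  cumulative: 0.7681, 1


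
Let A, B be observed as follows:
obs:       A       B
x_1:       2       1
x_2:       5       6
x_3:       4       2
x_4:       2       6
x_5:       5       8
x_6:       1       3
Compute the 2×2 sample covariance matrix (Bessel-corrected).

Step 1 — column means:
  mean(A) = (2 + 5 + 4 + 2 + 5 + 1) / 6 = 19/6 = 3.1667
  mean(B) = (1 + 6 + 2 + 6 + 8 + 3) / 6 = 26/6 = 4.3333

Step 2 — sample covariance S[i,j] = (1/(n-1)) · Σ_k (x_{k,i} - mean_i) · (x_{k,j} - mean_j), with n-1 = 5.
  S[A,A] = ((-1.1667)·(-1.1667) + (1.8333)·(1.8333) + (0.8333)·(0.8333) + (-1.1667)·(-1.1667) + (1.8333)·(1.8333) + (-2.1667)·(-2.1667)) / 5 = 14.8333/5 = 2.9667
  S[A,B] = ((-1.1667)·(-3.3333) + (1.8333)·(1.6667) + (0.8333)·(-2.3333) + (-1.1667)·(1.6667) + (1.8333)·(3.6667) + (-2.1667)·(-1.3333)) / 5 = 12.6667/5 = 2.5333
  S[B,B] = ((-3.3333)·(-3.3333) + (1.6667)·(1.6667) + (-2.3333)·(-2.3333) + (1.6667)·(1.6667) + (3.6667)·(3.6667) + (-1.3333)·(-1.3333)) / 5 = 37.3333/5 = 7.4667

S is symmetric (S[j,i] = S[i,j]). Assembling:

S = [[2.9667, 2.5333],
 [2.5333, 7.4667]]


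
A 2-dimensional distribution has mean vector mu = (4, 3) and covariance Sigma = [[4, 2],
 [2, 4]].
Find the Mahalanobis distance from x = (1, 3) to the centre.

Step 1 — centre the observation: (x - mu) = (-3, 0).

Step 2 — invert Sigma. det(Sigma) = 4·4 - (2)² = 12.
  Sigma^{-1} = (1/det) · [[d, -b], [-b, a]] = [[0.3333, -0.1667],
 [-0.1667, 0.3333]].

Step 3 — form the quadratic (x - mu)^T · Sigma^{-1} · (x - mu):
  Sigma^{-1} · (x - mu) = (-1, 0.5).
  (x - mu)^T · [Sigma^{-1} · (x - mu)] = (-3)·(-1) + (0)·(0.5) = 3.

Step 4 — take square root: d = √(3) ≈ 1.7321.

d(x, mu) = √(3) ≈ 1.7321


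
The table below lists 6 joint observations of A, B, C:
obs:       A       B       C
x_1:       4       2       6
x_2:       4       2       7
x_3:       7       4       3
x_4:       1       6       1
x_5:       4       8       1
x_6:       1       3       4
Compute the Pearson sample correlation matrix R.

Step 1 — column means:
  mean(A) = (4 + 4 + 7 + 1 + 4 + 1) / 6 = 21/6 = 3.5
  mean(B) = (2 + 2 + 4 + 6 + 8 + 3) / 6 = 25/6 = 4.1667
  mean(C) = (6 + 7 + 3 + 1 + 1 + 4) / 6 = 22/6 = 3.6667

Step 2 — sample variances and covariances s[i,j] = (1/(n-1)) · Σ_k (x_{k,i} - mean_i) · (x_{k,j} - mean_j), with n-1 = 5:
  s[A,A] = ((0.5)·(0.5) + (0.5)·(0.5) + (3.5)·(3.5) + (-2.5)·(-2.5) + (0.5)·(0.5) + (-2.5)·(-2.5)) / 5 = 25.5/5 = 5.1
  s[A,B] = ((0.5)·(-2.1667) + (0.5)·(-2.1667) + (3.5)·(-0.1667) + (-2.5)·(1.8333) + (0.5)·(3.8333) + (-2.5)·(-1.1667)) / 5 = -2.5/5 = -0.5
  s[A,C] = ((0.5)·(2.3333) + (0.5)·(3.3333) + (3.5)·(-0.6667) + (-2.5)·(-2.6667) + (0.5)·(-2.6667) + (-2.5)·(0.3333)) / 5 = 5/5 = 1
  s[B,B] = ((-2.1667)·(-2.1667) + (-2.1667)·(-2.1667) + (-0.1667)·(-0.1667) + (1.8333)·(1.8333) + (3.8333)·(3.8333) + (-1.1667)·(-1.1667)) / 5 = 28.8333/5 = 5.7667
  s[B,C] = ((-2.1667)·(2.3333) + (-2.1667)·(3.3333) + (-0.1667)·(-0.6667) + (1.8333)·(-2.6667) + (3.8333)·(-2.6667) + (-1.1667)·(0.3333)) / 5 = -27.6667/5 = -5.5333
  s[C,C] = ((2.3333)·(2.3333) + (3.3333)·(3.3333) + (-0.6667)·(-0.6667) + (-2.6667)·(-2.6667) + (-2.6667)·(-2.6667) + (0.3333)·(0.3333)) / 5 = 31.3333/5 = 6.2667
  Sample standard deviations s_i = √(s[i,i]):
  s(A) = √(5.1) = 2.2583
  s(B) = √(5.7667) = 2.4014
  s(C) = √(6.2667) = 2.5033

Step 3 — r_{ij} = s_{ij} / (s_i · s_j):
  r[A,A] = 1 (diagonal).
  r[A,B] = -0.5 / (2.2583 · 2.4014) = -0.5 / 5.4231 = -0.0922
  r[A,C] = 1 / (2.2583 · 2.5033) = 1 / 5.6533 = 0.1769
  r[B,B] = 1 (diagonal).
  r[B,C] = -5.5333 / (2.4014 · 2.5033) = -5.5333 / 6.0115 = -0.9205
  r[C,C] = 1 (diagonal).

R is symmetric with unit diagonal. Assembling:

R = [[1, -0.0922, 0.1769],
 [-0.0922, 1, -0.9205],
 [0.1769, -0.9205, 1]]


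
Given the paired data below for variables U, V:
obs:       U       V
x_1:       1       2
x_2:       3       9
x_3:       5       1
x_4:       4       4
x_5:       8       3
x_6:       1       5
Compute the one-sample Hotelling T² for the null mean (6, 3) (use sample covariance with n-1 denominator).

Step 1 — sample mean vector:
  mean(U) = (1 + 3 + 5 + 4 + 8 + 1) / 6 = 22/6 = 3.6667
  mean(V) = (2 + 9 + 1 + 4 + 3 + 5) / 6 = 24/6 = 4
  x̄ = (3.6667, 4),  deviation x̄ - mu_0 = (3.6667, 4) - (6, 3) = (-2.3333, 1).

Step 2 — sample covariance matrix, S[i,j] = (1/(n-1)) · Σ_k (x_{k,i} - mean_i) · (x_{k,j} - mean_j), divisor n-1 = 5:
  S[U,U] = ((-2.6667)·(-2.6667) + (-0.6667)·(-0.6667) + (1.3333)·(1.3333) + (0.3333)·(0.3333) + (4.3333)·(4.3333) + (-2.6667)·(-2.6667)) / 5 = 35.3333/5 = 7.0667
  S[U,V] = ((-2.6667)·(-2) + (-0.6667)·(5) + (1.3333)·(-3) + (0.3333)·(0) + (4.3333)·(-1) + (-2.6667)·(1)) / 5 = -9/5 = -1.8
  S[V,V] = ((-2)·(-2) + (5)·(5) + (-3)·(-3) + (0)·(0) + (-1)·(-1) + (1)·(1)) / 5 = 40/5 = 8
  S = [[7.0667, -1.8],
 [-1.8, 8]].

Step 3 — invert S. det(S) = 7.0667·8 - (-1.8)² = 53.2933.
  S^{-1} = (1/det) · [[d, -b], [-b, a]] = [[0.1501, 0.0338],
 [0.0338, 0.1326]].

Step 4 — quadratic form (x̄ - mu_0)^T · S^{-1} · (x̄ - mu_0):
  S^{-1} · (x̄ - mu_0) = (-0.3165, 0.0538),
  (x̄ - mu_0)^T · [...] = (-2.3333)·(-0.3165) + (1)·(0.0538) = 0.7923.

Step 5 — scale by n: T² = 6 · 0.7923 = 4.7536.

T² ≈ 4.7536


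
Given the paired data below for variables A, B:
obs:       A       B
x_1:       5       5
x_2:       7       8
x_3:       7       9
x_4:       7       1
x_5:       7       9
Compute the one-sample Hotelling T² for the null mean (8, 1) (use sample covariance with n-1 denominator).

Step 1 — sample mean vector:
  mean(A) = (5 + 7 + 7 + 7 + 7) / 5 = 33/5 = 6.6
  mean(B) = (5 + 8 + 9 + 1 + 9) / 5 = 32/5 = 6.4
  x̄ = (6.6, 6.4),  deviation x̄ - mu_0 = (6.6, 6.4) - (8, 1) = (-1.4, 5.4).

Step 2 — sample covariance matrix, S[i,j] = (1/(n-1)) · Σ_k (x_{k,i} - mean_i) · (x_{k,j} - mean_j), divisor n-1 = 4:
  S[A,A] = ((-1.6)·(-1.6) + (0.4)·(0.4) + (0.4)·(0.4) + (0.4)·(0.4) + (0.4)·(0.4)) / 4 = 3.2/4 = 0.8
  S[A,B] = ((-1.6)·(-1.4) + (0.4)·(1.6) + (0.4)·(2.6) + (0.4)·(-5.4) + (0.4)·(2.6)) / 4 = 2.8/4 = 0.7
  S[B,B] = ((-1.4)·(-1.4) + (1.6)·(1.6) + (2.6)·(2.6) + (-5.4)·(-5.4) + (2.6)·(2.6)) / 4 = 47.2/4 = 11.8
  S = [[0.8, 0.7],
 [0.7, 11.8]].

Step 3 — invert S. det(S) = 0.8·11.8 - (0.7)² = 8.95.
  S^{-1} = (1/det) · [[d, -b], [-b, a]] = [[1.3184, -0.0782],
 [-0.0782, 0.0894]].

Step 4 — quadratic form (x̄ - mu_0)^T · S^{-1} · (x̄ - mu_0):
  S^{-1} · (x̄ - mu_0) = (-2.2682, 0.5922),
  (x̄ - mu_0)^T · [...] = (-1.4)·(-2.2682) + (5.4)·(0.5922) = 6.3732.

Step 5 — scale by n: T² = 5 · 6.3732 = 31.8659.

T² ≈ 31.8659


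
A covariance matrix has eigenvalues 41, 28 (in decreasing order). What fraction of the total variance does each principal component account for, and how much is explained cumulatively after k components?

Step 1 — total variance = trace(Sigma) = Σ λ_i = 41 + 28 = 69.

Step 2 — fraction explained by component i = λ_i / Σ λ:
  PC1: 41/69 = 0.5942
  PC2: 28/69 = 0.4058

Step 3 — cumulative fraction after k components = (λ_1 + ... + λ_k) / Σ λ:
  k = 1: 41/69 = 0.5942
  k = 2: (41 + 28)/69 = 69/69 = 1

Summary (fraction, with percent):

explained: PC1 0.5942 (59.42%), PC2 0.4058 (40.58%);  cumulative: 0.5942, 1


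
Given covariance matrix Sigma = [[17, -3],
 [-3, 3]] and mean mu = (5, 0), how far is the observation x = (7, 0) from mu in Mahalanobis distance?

Step 1 — centre the observation: (x - mu) = (2, 0).

Step 2 — invert Sigma. det(Sigma) = 17·3 - (-3)² = 42.
  Sigma^{-1} = (1/det) · [[d, -b], [-b, a]] = [[0.0714, 0.0714],
 [0.0714, 0.4048]].

Step 3 — form the quadratic (x - mu)^T · Sigma^{-1} · (x - mu):
  Sigma^{-1} · (x - mu) = (0.1429, 0.1429).
  (x - mu)^T · [Sigma^{-1} · (x - mu)] = (2)·(0.1429) + (0)·(0.1429) = 0.2857.

Step 4 — take square root: d = √(0.2857) ≈ 0.5345.

d(x, mu) = √(0.2857) ≈ 0.5345


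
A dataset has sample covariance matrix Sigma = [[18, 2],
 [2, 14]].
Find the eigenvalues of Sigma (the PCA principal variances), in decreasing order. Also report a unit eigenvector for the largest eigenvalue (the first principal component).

Step 1 — characteristic polynomial of 2×2 Sigma:
  det(Sigma - λI) = λ² - trace · λ + det = 0.
  trace = 18 + 14 = 32, det = 18·14 - (2)² = 248.
Step 2 — discriminant:
  Δ = trace² - 4·det = 1024 - 992 = 32.
Step 3 — eigenvalues:
  λ = (trace ± √Δ)/2 = (32 ± 5.6569)/2,
  λ_1 = 18.8284,  λ_2 = 13.1716.

Step 4 — unit eigenvector for λ_1: solve (Sigma - λ_1 I)v = 0. First row:
  (18 - 18.8284)·v_x + (2)·v_y = 0, i.e. (-0.8284)·v_x + (2)·v_y = 0,
  so v ∝ (b, λ_1 - a) = (2, 0.8284) = u.
  ||u|| = √((2)² + (0.8284)²) = √(4.6863) ≈ 2.1648,
  v_1 = u/||u|| ≈ (0.9239, 0.3827) (||v_1|| = 1).

λ_1 = 18.8284,  λ_2 = 13.1716;  v_1 ≈ (0.9239, 0.3827)


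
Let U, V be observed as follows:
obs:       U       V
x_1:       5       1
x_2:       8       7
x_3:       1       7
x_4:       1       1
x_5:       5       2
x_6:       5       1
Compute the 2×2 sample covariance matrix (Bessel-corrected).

Step 1 — column means:
  mean(U) = (5 + 8 + 1 + 1 + 5 + 5) / 6 = 25/6 = 4.1667
  mean(V) = (1 + 7 + 7 + 1 + 2 + 1) / 6 = 19/6 = 3.1667

Step 2 — sample covariance S[i,j] = (1/(n-1)) · Σ_k (x_{k,i} - mean_i) · (x_{k,j} - mean_j), with n-1 = 5.
  S[U,U] = ((0.8333)·(0.8333) + (3.8333)·(3.8333) + (-3.1667)·(-3.1667) + (-3.1667)·(-3.1667) + (0.8333)·(0.8333) + (0.8333)·(0.8333)) / 5 = 36.8333/5 = 7.3667
  S[U,V] = ((0.8333)·(-2.1667) + (3.8333)·(3.8333) + (-3.1667)·(3.8333) + (-3.1667)·(-2.1667) + (0.8333)·(-1.1667) + (0.8333)·(-2.1667)) / 5 = 4.8333/5 = 0.9667
  S[V,V] = ((-2.1667)·(-2.1667) + (3.8333)·(3.8333) + (3.8333)·(3.8333) + (-2.1667)·(-2.1667) + (-1.1667)·(-1.1667) + (-2.1667)·(-2.1667)) / 5 = 44.8333/5 = 8.9667

S is symmetric (S[j,i] = S[i,j]). Assembling:

S = [[7.3667, 0.9667],
 [0.9667, 8.9667]]


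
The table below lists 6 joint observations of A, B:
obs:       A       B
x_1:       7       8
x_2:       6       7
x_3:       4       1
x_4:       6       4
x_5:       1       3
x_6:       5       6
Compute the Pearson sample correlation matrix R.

Step 1 — column means:
  mean(A) = (7 + 6 + 4 + 6 + 1 + 5) / 6 = 29/6 = 4.8333
  mean(B) = (8 + 7 + 1 + 4 + 3 + 6) / 6 = 29/6 = 4.8333

Step 2 — sample variances and covariances s[i,j] = (1/(n-1)) · Σ_k (x_{k,i} - mean_i) · (x_{k,j} - mean_j), with n-1 = 5:
  s[A,A] = ((2.1667)·(2.1667) + (1.1667)·(1.1667) + (-0.8333)·(-0.8333) + (1.1667)·(1.1667) + (-3.8333)·(-3.8333) + (0.1667)·(0.1667)) / 5 = 22.8333/5 = 4.5667
  s[A,B] = ((2.1667)·(3.1667) + (1.1667)·(2.1667) + (-0.8333)·(-3.8333) + (1.1667)·(-0.8333) + (-3.8333)·(-1.8333) + (0.1667)·(1.1667)) / 5 = 18.8333/5 = 3.7667
  s[B,B] = ((3.1667)·(3.1667) + (2.1667)·(2.1667) + (-3.8333)·(-3.8333) + (-0.8333)·(-0.8333) + (-1.8333)·(-1.8333) + (1.1667)·(1.1667)) / 5 = 34.8333/5 = 6.9667
  Sample standard deviations s_i = √(s[i,i]):
  s(A) = √(4.5667) = 2.137
  s(B) = √(6.9667) = 2.6394

Step 3 — r_{ij} = s_{ij} / (s_i · s_j):
  r[A,A] = 1 (diagonal).
  r[A,B] = 3.7667 / (2.137 · 2.6394) = 3.7667 / 5.6404 = 0.6678
  r[B,B] = 1 (diagonal).

R is symmetric with unit diagonal. Assembling:

R = [[1, 0.6678],
 [0.6678, 1]]


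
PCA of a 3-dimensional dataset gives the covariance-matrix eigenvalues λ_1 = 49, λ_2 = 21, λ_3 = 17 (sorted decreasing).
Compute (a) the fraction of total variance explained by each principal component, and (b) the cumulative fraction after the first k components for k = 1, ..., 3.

Step 1 — total variance = trace(Sigma) = Σ λ_i = 49 + 21 + 17 = 87.

Step 2 — fraction explained by component i = λ_i / Σ λ:
  PC1: 49/87 = 0.5632
  PC2: 21/87 = 0.2414
  PC3: 17/87 = 0.1954

Step 3 — cumulative fraction after k components = (λ_1 + ... + λ_k) / Σ λ:
  k = 1: 49/87 = 0.5632
  k = 2: (49 + 21)/87 = 70/87 = 0.8046
  k = 3: (49 + 21 + 17)/87 = 87/87 = 1

Summary (fraction, with percent):

explained: PC1 0.5632 (56.32%), PC2 0.2414 (24.14%), PC3 0.1954 (19.54%);  cumulative: 0.5632, 0.8046, 1


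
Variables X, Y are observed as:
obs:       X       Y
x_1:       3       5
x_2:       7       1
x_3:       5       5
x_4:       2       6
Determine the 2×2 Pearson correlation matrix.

Step 1 — column means:
  mean(X) = (3 + 7 + 5 + 2) / 4 = 17/4 = 4.25
  mean(Y) = (5 + 1 + 5 + 6) / 4 = 17/4 = 4.25

Step 2 — sample variances and covariances s[i,j] = (1/(n-1)) · Σ_k (x_{k,i} - mean_i) · (x_{k,j} - mean_j), with n-1 = 3:
  s[X,X] = ((-1.25)·(-1.25) + (2.75)·(2.75) + (0.75)·(0.75) + (-2.25)·(-2.25)) / 3 = 14.75/3 = 4.9167
  s[X,Y] = ((-1.25)·(0.75) + (2.75)·(-3.25) + (0.75)·(0.75) + (-2.25)·(1.75)) / 3 = -13.25/3 = -4.4167
  s[Y,Y] = ((0.75)·(0.75) + (-3.25)·(-3.25) + (0.75)·(0.75) + (1.75)·(1.75)) / 3 = 14.75/3 = 4.9167
  Sample standard deviations s_i = √(s[i,i]):
  s(X) = √(4.9167) = 2.2174
  s(Y) = √(4.9167) = 2.2174

Step 3 — r_{ij} = s_{ij} / (s_i · s_j):
  r[X,X] = 1 (diagonal).
  r[X,Y] = -4.4167 / (2.2174 · 2.2174) = -4.4167 / 4.9167 = -0.8983
  r[Y,Y] = 1 (diagonal).

R is symmetric with unit diagonal. Assembling:

R = [[1, -0.8983],
 [-0.8983, 1]]


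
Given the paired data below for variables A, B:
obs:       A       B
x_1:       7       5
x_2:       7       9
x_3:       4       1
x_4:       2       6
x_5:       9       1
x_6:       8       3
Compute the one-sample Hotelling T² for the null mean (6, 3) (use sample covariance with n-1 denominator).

Step 1 — sample mean vector:
  mean(A) = (7 + 7 + 4 + 2 + 9 + 8) / 6 = 37/6 = 6.1667
  mean(B) = (5 + 9 + 1 + 6 + 1 + 3) / 6 = 25/6 = 4.1667
  x̄ = (6.1667, 4.1667),  deviation x̄ - mu_0 = (6.1667, 4.1667) - (6, 3) = (0.1667, 1.1667).

Step 2 — sample covariance matrix, S[i,j] = (1/(n-1)) · Σ_k (x_{k,i} - mean_i) · (x_{k,j} - mean_j), divisor n-1 = 5:
  S[A,A] = ((0.8333)·(0.8333) + (0.8333)·(0.8333) + (-2.1667)·(-2.1667) + (-4.1667)·(-4.1667) + (2.8333)·(2.8333) + (1.8333)·(1.8333)) / 5 = 34.8333/5 = 6.9667
  S[A,B] = ((0.8333)·(0.8333) + (0.8333)·(4.8333) + (-2.1667)·(-3.1667) + (-4.1667)·(1.8333) + (2.8333)·(-3.1667) + (1.8333)·(-1.1667)) / 5 = -7.1667/5 = -1.4333
  S[B,B] = ((0.8333)·(0.8333) + (4.8333)·(4.8333) + (-3.1667)·(-3.1667) + (1.8333)·(1.8333) + (-3.1667)·(-3.1667) + (-1.1667)·(-1.1667)) / 5 = 48.8333/5 = 9.7667
  S = [[6.9667, -1.4333],
 [-1.4333, 9.7667]].

Step 3 — invert S. det(S) = 6.9667·9.7667 - (-1.4333)² = 65.9867.
  S^{-1} = (1/det) · [[d, -b], [-b, a]] = [[0.148, 0.0217],
 [0.0217, 0.1056]].

Step 4 — quadratic form (x̄ - mu_0)^T · S^{-1} · (x̄ - mu_0):
  S^{-1} · (x̄ - mu_0) = (0.05, 0.1268),
  (x̄ - mu_0)^T · [...] = (0.1667)·(0.05) + (1.1667)·(0.1268) = 0.1563.

Step 5 — scale by n: T² = 6 · 0.1563 = 0.9376.

T² ≈ 0.9376
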